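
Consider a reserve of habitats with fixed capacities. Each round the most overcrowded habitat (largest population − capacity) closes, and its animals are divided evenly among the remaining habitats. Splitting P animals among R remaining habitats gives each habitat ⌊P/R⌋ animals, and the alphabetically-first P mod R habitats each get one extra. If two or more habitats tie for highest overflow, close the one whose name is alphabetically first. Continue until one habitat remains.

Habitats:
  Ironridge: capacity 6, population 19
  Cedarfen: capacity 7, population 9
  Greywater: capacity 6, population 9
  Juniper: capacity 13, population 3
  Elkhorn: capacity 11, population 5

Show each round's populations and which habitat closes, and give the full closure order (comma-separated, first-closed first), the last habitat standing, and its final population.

Closure order: Ironridge, Greywater, Cedarfen, Elkhorn
Last habitat: Juniper with 45 animals

Round 1: Cedarfen=9 Elkhorn=5 Greywater=9 Ironridge=19 Juniper=3 → close Ironridge (overflow 13)
  19÷4 = 4 each, +1 to first 3
Round 2: Cedarfen=14 Elkhorn=10 Greywater=14 Juniper=7 → close Greywater (overflow 8)
  14÷3 = 4 each, +1 to first 2
Round 3: Cedarfen=19 Elkhorn=15 Juniper=11 → close Cedarfen (overflow 12)
  19÷2 = 9 each, +1 to first 1
Round 4: Elkhorn=25 Juniper=20 → close Elkhorn (overflow 14)
  25÷1 = 25 each, +1 to first 0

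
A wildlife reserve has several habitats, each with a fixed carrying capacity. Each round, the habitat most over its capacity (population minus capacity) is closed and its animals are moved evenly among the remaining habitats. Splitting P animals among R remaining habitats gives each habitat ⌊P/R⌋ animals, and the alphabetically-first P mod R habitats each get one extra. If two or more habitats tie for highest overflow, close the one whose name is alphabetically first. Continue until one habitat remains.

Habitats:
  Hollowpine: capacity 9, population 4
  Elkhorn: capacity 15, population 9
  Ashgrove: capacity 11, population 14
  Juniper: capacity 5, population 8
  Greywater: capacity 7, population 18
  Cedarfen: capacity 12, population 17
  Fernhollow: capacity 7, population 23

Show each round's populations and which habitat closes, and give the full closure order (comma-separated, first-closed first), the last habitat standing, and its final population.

Round 1: Ashgrove=14 Cedarfen=17 Elkhorn=9 Fernhollow=23 Greywater=18 Hollowpine=4 Juniper=8 → close Fernhollow (overflow 16)
  23÷6 = 3 each, +1 to first 5
Round 2: Ashgrove=18 Cedarfen=21 Elkhorn=13 Greywater=22 Hollowpine=8 Juniper=11 → close Greywater (overflow 15)
  22÷5 = 4 each, +1 to first 2
Round 3: Ashgrove=23 Cedarfen=26 Elkhorn=17 Hollowpine=12 Juniper=15 → close Cedarfen (overflow 14)
  26÷4 = 6 each, +1 to first 2
Round 4: Ashgrove=30 Elkhorn=24 Hollowpine=18 Juniper=21 → close Ashgrove (overflow 19)
  30÷3 = 10 each, +1 to first 0
Round 5: Elkhorn=34 Hollowpine=28 Juniper=31 → close Juniper (overflow 26)
  31÷2 = 15 each, +1 to first 1
Round 6: Elkhorn=50 Hollowpine=43 → close Elkhorn (overflow 35)
  50÷1 = 50 each, +1 to first 0

Closure order: Fernhollow, Greywater, Cedarfen, Ashgrove, Juniper, Elkhorn
Last habitat: Hollowpine with 93 animals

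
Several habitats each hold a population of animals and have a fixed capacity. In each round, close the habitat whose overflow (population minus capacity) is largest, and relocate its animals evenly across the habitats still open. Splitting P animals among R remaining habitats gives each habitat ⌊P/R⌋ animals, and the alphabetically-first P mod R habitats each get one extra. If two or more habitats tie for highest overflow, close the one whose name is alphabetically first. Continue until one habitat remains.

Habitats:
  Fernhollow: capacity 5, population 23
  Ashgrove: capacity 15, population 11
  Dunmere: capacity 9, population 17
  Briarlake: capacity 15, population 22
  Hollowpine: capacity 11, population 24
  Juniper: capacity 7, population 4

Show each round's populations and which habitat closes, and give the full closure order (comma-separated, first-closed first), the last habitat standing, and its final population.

Closure order: Fernhollow, Hollowpine, Dunmere, Briarlake, Ashgrove
Last habitat: Juniper with 101 animals

Round 1: Ashgrove=11 Briarlake=22 Dunmere=17 Fernhollow=23 Hollowpine=24 Juniper=4 → close Fernhollow (overflow 18)
  23÷5 = 4 each, +1 to first 3
Round 2: Ashgrove=16 Briarlake=27 Dunmere=22 Hollowpine=28 Juniper=8 → close Hollowpine (overflow 17)
  28÷4 = 7 each, +1 to first 0
Round 3: Ashgrove=23 Briarlake=34 Dunmere=29 Juniper=15 → close Dunmere (overflow 20)
  29÷3 = 9 each, +1 to first 2
Round 4: Ashgrove=33 Briarlake=44 Juniper=24 → close Briarlake (overflow 29)
  44÷2 = 22 each, +1 to first 0
Round 5: Ashgrove=55 Juniper=46 → close Ashgrove (overflow 40)
  55÷1 = 55 each, +1 to first 0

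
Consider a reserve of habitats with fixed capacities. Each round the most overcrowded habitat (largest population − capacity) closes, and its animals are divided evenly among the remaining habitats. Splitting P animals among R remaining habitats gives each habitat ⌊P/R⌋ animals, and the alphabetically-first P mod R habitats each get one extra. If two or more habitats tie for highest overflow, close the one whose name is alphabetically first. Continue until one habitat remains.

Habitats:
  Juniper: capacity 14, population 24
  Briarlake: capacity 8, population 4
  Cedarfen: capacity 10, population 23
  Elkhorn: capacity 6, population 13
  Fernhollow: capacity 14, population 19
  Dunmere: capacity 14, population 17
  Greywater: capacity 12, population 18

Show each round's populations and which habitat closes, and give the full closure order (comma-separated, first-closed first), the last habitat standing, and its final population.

Closure order: Cedarfen, Juniper, Elkhorn, Greywater, Dunmere, Fernhollow
Last habitat: Briarlake with 118 animals

Round 1: Briarlake=4 Cedarfen=23 Dunmere=17 Elkhorn=13 Fernhollow=19 Greywater=18 Juniper=24 → close Cedarfen (overflow 13)
  23÷6 = 3 each, +1 to first 5
Round 2: Briarlake=8 Dunmere=21 Elkhorn=17 Fernhollow=23 Greywater=22 Juniper=27 → close Juniper (overflow 13)
  27÷5 = 5 each, +1 to first 2
Round 3: Briarlake=14 Dunmere=27 Elkhorn=22 Fernhollow=28 Greywater=27 → close Elkhorn (overflow 16)
  22÷4 = 5 each, +1 to first 2
Round 4: Briarlake=20 Dunmere=33 Fernhollow=33 Greywater=32 → close Greywater (overflow 20)
  32÷3 = 10 each, +1 to first 2
Round 5: Briarlake=31 Dunmere=44 Fernhollow=43 → close Dunmere (overflow 30)
  44÷2 = 22 each, +1 to first 0
Round 6: Briarlake=53 Fernhollow=65 → close Fernhollow (overflow 51)
  65÷1 = 65 each, +1 to first 0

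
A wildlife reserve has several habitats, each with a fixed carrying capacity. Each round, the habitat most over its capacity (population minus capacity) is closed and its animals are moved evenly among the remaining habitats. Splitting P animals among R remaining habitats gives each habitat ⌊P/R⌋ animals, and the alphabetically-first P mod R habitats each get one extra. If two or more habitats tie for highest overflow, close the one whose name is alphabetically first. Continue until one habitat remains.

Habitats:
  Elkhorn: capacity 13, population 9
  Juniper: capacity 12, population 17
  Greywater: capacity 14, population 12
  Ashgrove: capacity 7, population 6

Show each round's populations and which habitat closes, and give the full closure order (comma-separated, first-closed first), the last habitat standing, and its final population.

Round 1: Ashgrove=6 Elkhorn=9 Greywater=12 Juniper=17 → close Juniper (overflow 5)
  17÷3 = 5 each, +1 to first 2
Round 2: Ashgrove=12 Elkhorn=15 Greywater=17 → close Ashgrove (overflow 5)
  12÷2 = 6 each, +1 to first 0
Round 3: Elkhorn=21 Greywater=23 → close Greywater (overflow 9)
  23÷1 = 23 each, +1 to first 0

Closure order: Juniper, Ashgrove, Greywater
Last habitat: Elkhorn with 44 animals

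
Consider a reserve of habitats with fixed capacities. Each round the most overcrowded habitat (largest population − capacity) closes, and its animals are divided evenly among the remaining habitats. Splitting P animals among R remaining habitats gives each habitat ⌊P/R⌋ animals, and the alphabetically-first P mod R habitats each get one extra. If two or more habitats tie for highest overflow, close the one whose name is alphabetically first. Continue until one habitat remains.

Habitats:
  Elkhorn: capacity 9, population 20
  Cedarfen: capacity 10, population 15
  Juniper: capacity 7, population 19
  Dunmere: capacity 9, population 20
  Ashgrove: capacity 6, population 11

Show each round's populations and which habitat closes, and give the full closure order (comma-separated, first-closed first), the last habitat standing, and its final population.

Round 1: Ashgrove=11 Cedarfen=15 Dunmere=20 Elkhorn=20 Juniper=19 → close Juniper (overflow 12)
  19÷4 = 4 each, +1 to first 3
Round 2: Ashgrove=16 Cedarfen=20 Dunmere=25 Elkhorn=24 → close Dunmere (overflow 16)
  25÷3 = 8 each, +1 to first 1
Round 3: Ashgrove=25 Cedarfen=28 Elkhorn=32 → close Elkhorn (overflow 23)
  32÷2 = 16 each, +1 to first 0
Round 4: Ashgrove=41 Cedarfen=44 → close Ashgrove (overflow 35)
  41÷1 = 41 each, +1 to first 0

Closure order: Juniper, Dunmere, Elkhorn, Ashgrove
Last habitat: Cedarfen with 85 animals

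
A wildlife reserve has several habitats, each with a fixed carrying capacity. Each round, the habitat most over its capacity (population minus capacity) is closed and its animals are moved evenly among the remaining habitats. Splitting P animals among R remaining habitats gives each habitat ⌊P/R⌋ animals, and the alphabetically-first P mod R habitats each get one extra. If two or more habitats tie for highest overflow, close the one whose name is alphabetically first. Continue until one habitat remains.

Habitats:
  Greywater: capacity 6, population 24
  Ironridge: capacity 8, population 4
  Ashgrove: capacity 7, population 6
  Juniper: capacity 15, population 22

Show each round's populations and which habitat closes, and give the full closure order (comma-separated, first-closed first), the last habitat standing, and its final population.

Round 1: Ashgrove=6 Greywater=24 Ironridge=4 Juniper=22 → close Greywater (overflow 18)
  24÷3 = 8 each, +1 to first 0
Round 2: Ashgrove=14 Ironridge=12 Juniper=30 → close Juniper (overflow 15)
  30÷2 = 15 each, +1 to first 0
Round 3: Ashgrove=29 Ironridge=27 → close Ashgrove (overflow 22)
  29÷1 = 29 each, +1 to first 0

Closure order: Greywater, Juniper, Ashgrove
Last habitat: Ironridge with 56 animals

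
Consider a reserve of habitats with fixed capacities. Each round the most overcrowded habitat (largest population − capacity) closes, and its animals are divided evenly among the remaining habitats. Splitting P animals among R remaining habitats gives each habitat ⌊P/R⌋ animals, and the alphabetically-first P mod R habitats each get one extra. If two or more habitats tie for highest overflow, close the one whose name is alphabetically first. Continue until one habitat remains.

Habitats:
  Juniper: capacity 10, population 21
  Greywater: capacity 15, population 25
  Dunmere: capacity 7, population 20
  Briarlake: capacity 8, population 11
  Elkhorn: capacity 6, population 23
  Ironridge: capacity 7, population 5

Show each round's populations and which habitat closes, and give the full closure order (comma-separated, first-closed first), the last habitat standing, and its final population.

Closure order: Elkhorn, Dunmere, Greywater, Juniper, Briarlake
Last habitat: Ironridge with 105 animals

Round 1: Briarlake=11 Dunmere=20 Elkhorn=23 Greywater=25 Ironridge=5 Juniper=21 → close Elkhorn (overflow 17)
  23÷5 = 4 each, +1 to first 3
Round 2: Briarlake=16 Dunmere=25 Greywater=30 Ironridge=9 Juniper=25 → close Dunmere (overflow 18)
  25÷4 = 6 each, +1 to first 1
Round 3: Briarlake=23 Greywater=36 Ironridge=15 Juniper=31 → close Greywater (overflow 21)
  36÷3 = 12 each, +1 to first 0
Round 4: Briarlake=35 Ironridge=27 Juniper=43 → close Juniper (overflow 33)
  43÷2 = 21 each, +1 to first 1
Round 5: Briarlake=57 Ironridge=48 → close Briarlake (overflow 49)
  57÷1 = 57 each, +1 to first 0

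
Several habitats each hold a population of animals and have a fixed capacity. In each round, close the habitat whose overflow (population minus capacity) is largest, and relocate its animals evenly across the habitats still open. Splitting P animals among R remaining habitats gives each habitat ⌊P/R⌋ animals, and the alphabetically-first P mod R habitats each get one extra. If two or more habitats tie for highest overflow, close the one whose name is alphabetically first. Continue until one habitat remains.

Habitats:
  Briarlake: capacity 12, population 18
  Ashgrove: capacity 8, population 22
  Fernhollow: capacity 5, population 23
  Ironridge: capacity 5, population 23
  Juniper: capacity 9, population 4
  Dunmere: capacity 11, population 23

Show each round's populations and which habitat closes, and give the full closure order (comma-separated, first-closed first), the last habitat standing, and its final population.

Round 1: Ashgrove=22 Briarlake=18 Dunmere=23 Fernhollow=23 Ironridge=23 Juniper=4 → close Fernhollow (overflow 18)
  23÷5 = 4 each, +1 to first 3
Round 2: Ashgrove=27 Briarlake=23 Dunmere=28 Ironridge=27 Juniper=8 → close Ironridge (overflow 22)
  27÷4 = 6 each, +1 to first 3
Round 3: Ashgrove=34 Briarlake=30 Dunmere=35 Juniper=14 → close Ashgrove (overflow 26)
  34÷3 = 11 each, +1 to first 1
Round 4: Briarlake=42 Dunmere=46 Juniper=25 → close Dunmere (overflow 35)
  46÷2 = 23 each, +1 to first 0
Round 5: Briarlake=65 Juniper=48 → close Briarlake (overflow 53)
  65÷1 = 65 each, +1 to first 0

Closure order: Fernhollow, Ironridge, Ashgrove, Dunmere, Briarlake
Last habitat: Juniper with 113 animals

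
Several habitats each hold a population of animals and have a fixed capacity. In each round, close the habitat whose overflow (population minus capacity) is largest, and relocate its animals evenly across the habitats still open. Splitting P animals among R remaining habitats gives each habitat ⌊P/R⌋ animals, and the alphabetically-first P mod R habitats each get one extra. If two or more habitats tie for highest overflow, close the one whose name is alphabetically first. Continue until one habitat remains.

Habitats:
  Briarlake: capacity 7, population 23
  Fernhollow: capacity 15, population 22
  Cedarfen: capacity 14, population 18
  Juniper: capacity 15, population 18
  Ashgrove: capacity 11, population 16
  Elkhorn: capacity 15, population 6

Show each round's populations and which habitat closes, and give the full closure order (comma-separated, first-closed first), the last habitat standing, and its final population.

Closure order: Briarlake, Fernhollow, Ashgrove, Cedarfen, Juniper
Last habitat: Elkhorn with 103 animals

Round 1: Ashgrove=16 Briarlake=23 Cedarfen=18 Elkhorn=6 Fernhollow=22 Juniper=18 → close Briarlake (overflow 16)
  23÷5 = 4 each, +1 to first 3
Round 2: Ashgrove=21 Cedarfen=23 Elkhorn=11 Fernhollow=26 Juniper=22 → close Fernhollow (overflow 11)
  26÷4 = 6 each, +1 to first 2
Round 3: Ashgrove=28 Cedarfen=30 Elkhorn=17 Juniper=28 → close Ashgrove (overflow 17)
  28÷3 = 9 each, +1 to first 1
Round 4: Cedarfen=40 Elkhorn=26 Juniper=37 → close Cedarfen (overflow 26)
  40÷2 = 20 each, +1 to first 0
Round 5: Elkhorn=46 Juniper=57 → close Juniper (overflow 42)
  57÷1 = 57 each, +1 to first 0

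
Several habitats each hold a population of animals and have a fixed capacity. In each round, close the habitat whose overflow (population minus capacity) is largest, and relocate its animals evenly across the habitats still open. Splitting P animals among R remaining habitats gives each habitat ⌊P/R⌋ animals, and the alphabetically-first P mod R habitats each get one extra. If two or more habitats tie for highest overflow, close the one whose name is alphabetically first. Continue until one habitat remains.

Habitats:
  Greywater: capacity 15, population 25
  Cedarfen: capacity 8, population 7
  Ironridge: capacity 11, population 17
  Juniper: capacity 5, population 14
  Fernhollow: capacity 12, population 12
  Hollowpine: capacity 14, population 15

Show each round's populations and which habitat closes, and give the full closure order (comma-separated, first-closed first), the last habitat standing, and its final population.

Closure order: Greywater, Juniper, Ironridge, Fernhollow, Cedarfen
Last habitat: Hollowpine with 90 animals

Round 1: Cedarfen=7 Fernhollow=12 Greywater=25 Hollowpine=15 Ironridge=17 Juniper=14 → close Greywater (overflow 10)
  25÷5 = 5 each, +1 to first 0
Round 2: Cedarfen=12 Fernhollow=17 Hollowpine=20 Ironridge=22 Juniper=19 → close Juniper (overflow 14)
  19÷4 = 4 each, +1 to first 3
Round 3: Cedarfen=17 Fernhollow=22 Hollowpine=25 Ironridge=26 → close Ironridge (overflow 15)
  26÷3 = 8 each, +1 to first 2
Round 4: Cedarfen=26 Fernhollow=31 Hollowpine=33 → close Fernhollow (overflow 19)
  31÷2 = 15 each, +1 to first 1
Round 5: Cedarfen=42 Hollowpine=48 → close Cedarfen (overflow 34)
  42÷1 = 42 each, +1 to first 0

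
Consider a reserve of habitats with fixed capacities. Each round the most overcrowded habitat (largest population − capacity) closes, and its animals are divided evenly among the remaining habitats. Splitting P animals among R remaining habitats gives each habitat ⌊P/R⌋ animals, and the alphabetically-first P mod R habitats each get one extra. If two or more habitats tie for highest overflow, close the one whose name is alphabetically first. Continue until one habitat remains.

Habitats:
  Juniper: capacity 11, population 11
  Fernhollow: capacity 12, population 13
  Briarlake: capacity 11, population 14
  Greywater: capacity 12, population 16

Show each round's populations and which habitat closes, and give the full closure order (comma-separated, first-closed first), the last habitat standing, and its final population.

Round 1: Briarlake=14 Fernhollow=13 Greywater=16 Juniper=11 → close Greywater (overflow 4)
  16÷3 = 5 each, +1 to first 1
Round 2: Briarlake=20 Fernhollow=18 Juniper=16 → close Briarlake (overflow 9)
  20÷2 = 10 each, +1 to first 0
Round 3: Fernhollow=28 Juniper=26 → close Fernhollow (overflow 16)
  28÷1 = 28 each, +1 to first 0

Closure order: Greywater, Briarlake, Fernhollow
Last habitat: Juniper with 54 animals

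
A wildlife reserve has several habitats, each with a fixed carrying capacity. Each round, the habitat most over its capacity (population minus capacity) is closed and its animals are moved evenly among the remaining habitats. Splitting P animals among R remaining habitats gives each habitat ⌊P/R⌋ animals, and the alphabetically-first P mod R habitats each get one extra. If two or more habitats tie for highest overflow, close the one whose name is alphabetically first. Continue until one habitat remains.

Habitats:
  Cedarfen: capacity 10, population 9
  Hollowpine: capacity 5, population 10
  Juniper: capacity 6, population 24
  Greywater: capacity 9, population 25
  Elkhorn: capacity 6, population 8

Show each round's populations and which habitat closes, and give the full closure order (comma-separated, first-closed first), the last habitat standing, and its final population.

Closure order: Juniper, Greywater, Hollowpine, Elkhorn
Last habitat: Cedarfen with 76 animals

Round 1: Cedarfen=9 Elkhorn=8 Greywater=25 Hollowpine=10 Juniper=24 → close Juniper (overflow 18)
  24÷4 = 6 each, +1 to first 0
Round 2: Cedarfen=15 Elkhorn=14 Greywater=31 Hollowpine=16 → close Greywater (overflow 22)
  31÷3 = 10 each, +1 to first 1
Round 3: Cedarfen=26 Elkhorn=24 Hollowpine=26 → close Hollowpine (overflow 21)
  26÷2 = 13 each, +1 to first 0
Round 4: Cedarfen=39 Elkhorn=37 → close Elkhorn (overflow 31)
  37÷1 = 37 each, +1 to first 0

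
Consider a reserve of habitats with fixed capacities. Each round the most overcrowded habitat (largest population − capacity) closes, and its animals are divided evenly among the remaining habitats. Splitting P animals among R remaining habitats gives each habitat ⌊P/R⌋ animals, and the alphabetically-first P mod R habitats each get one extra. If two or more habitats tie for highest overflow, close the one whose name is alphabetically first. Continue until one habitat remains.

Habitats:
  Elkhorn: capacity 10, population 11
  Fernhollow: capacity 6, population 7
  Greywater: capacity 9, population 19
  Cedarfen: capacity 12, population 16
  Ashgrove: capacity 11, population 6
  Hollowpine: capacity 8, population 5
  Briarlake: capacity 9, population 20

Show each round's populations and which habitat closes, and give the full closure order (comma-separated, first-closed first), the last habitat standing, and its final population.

Closure order: Briarlake, Greywater, Cedarfen, Elkhorn, Fernhollow, Ashgrove
Last habitat: Hollowpine with 84 animals

Round 1: Ashgrove=6 Briarlake=20 Cedarfen=16 Elkhorn=11 Fernhollow=7 Greywater=19 Hollowpine=5 → close Briarlake (overflow 11)
  20÷6 = 3 each, +1 to first 2
Round 2: Ashgrove=10 Cedarfen=20 Elkhorn=14 Fernhollow=10 Greywater=22 Hollowpine=8 → close Greywater (overflow 13)
  22÷5 = 4 each, +1 to first 2
Round 3: Ashgrove=15 Cedarfen=25 Elkhorn=18 Fernhollow=14 Hollowpine=12 → close Cedarfen (overflow 13)
  25÷4 = 6 each, +1 to first 1
Round 4: Ashgrove=22 Elkhorn=24 Fernhollow=20 Hollowpine=18 → close Elkhorn (overflow 14)
  24÷3 = 8 each, +1 to first 0
Round 5: Ashgrove=30 Fernhollow=28 Hollowpine=26 → close Fernhollow (overflow 22)
  28÷2 = 14 each, +1 to first 0
Round 6: Ashgrove=44 Hollowpine=40 → close Ashgrove (overflow 33)
  44÷1 = 44 each, +1 to first 0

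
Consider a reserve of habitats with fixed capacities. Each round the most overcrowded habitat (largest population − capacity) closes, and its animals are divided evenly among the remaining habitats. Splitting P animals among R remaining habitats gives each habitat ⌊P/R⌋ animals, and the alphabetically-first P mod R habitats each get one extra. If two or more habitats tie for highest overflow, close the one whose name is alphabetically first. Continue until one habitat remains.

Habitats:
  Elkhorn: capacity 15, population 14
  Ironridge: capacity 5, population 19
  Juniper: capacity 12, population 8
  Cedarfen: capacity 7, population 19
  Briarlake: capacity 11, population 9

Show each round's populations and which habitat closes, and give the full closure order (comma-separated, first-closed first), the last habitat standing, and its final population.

Closure order: Ironridge, Cedarfen, Elkhorn, Briarlake
Last habitat: Juniper with 69 animals

Round 1: Briarlake=9 Cedarfen=19 Elkhorn=14 Ironridge=19 Juniper=8 → close Ironridge (overflow 14)
  19÷4 = 4 each, +1 to first 3
Round 2: Briarlake=14 Cedarfen=24 Elkhorn=19 Juniper=12 → close Cedarfen (overflow 17)
  24÷3 = 8 each, +1 to first 0
Round 3: Briarlake=22 Elkhorn=27 Juniper=20 → close Elkhorn (overflow 12)
  27÷2 = 13 each, +1 to first 1
Round 4: Briarlake=36 Juniper=33 → close Briarlake (overflow 25)
  36÷1 = 36 each, +1 to first 0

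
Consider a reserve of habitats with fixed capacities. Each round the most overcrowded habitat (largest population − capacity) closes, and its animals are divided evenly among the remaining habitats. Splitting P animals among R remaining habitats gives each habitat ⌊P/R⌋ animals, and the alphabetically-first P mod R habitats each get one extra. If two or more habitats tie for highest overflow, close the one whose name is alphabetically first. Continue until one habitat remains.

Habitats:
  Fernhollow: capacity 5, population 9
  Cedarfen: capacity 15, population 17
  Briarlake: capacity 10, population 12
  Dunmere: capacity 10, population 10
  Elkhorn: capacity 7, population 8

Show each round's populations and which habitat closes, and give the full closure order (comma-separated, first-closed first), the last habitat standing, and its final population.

Closure order: Fernhollow, Briarlake, Cedarfen, Elkhorn
Last habitat: Dunmere with 56 animals

Round 1: Briarlake=12 Cedarfen=17 Dunmere=10 Elkhorn=8 Fernhollow=9 → close Fernhollow (overflow 4)
  9÷4 = 2 each, +1 to first 1
Round 2: Briarlake=15 Cedarfen=19 Dunmere=12 Elkhorn=10 → close Briarlake (overflow 5)
  15÷3 = 5 each, +1 to first 0
Round 3: Cedarfen=24 Dunmere=17 Elkhorn=15 → close Cedarfen (overflow 9)
  24÷2 = 12 each, +1 to first 0
Round 4: Dunmere=29 Elkhorn=27 → close Elkhorn (overflow 20)
  27÷1 = 27 each, +1 to first 0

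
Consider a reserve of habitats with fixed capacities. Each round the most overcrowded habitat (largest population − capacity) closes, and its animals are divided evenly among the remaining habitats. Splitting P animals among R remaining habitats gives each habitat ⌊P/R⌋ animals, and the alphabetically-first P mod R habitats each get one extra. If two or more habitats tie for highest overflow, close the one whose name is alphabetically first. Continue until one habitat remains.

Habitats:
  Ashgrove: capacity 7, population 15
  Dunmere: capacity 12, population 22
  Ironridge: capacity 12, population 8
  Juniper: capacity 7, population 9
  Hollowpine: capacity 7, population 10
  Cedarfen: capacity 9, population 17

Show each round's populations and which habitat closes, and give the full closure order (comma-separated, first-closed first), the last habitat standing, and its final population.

Closure order: Dunmere, Ashgrove, Cedarfen, Hollowpine, Juniper
Last habitat: Ironridge with 81 animals

Round 1: Ashgrove=15 Cedarfen=17 Dunmere=22 Hollowpine=10 Ironridge=8 Juniper=9 → close Dunmere (overflow 10)
  22÷5 = 4 each, +1 to first 2
Round 2: Ashgrove=20 Cedarfen=22 Hollowpine=14 Ironridge=12 Juniper=13 → close Ashgrove (overflow 13)
  20÷4 = 5 each, +1 to first 0
Round 3: Cedarfen=27 Hollowpine=19 Ironridge=17 Juniper=18 → close Cedarfen (overflow 18)
  27÷3 = 9 each, +1 to first 0
Round 4: Hollowpine=28 Ironridge=26 Juniper=27 → close Hollowpine (overflow 21)
  28÷2 = 14 each, +1 to first 0
Round 5: Ironridge=40 Juniper=41 → close Juniper (overflow 34)
  41÷1 = 41 each, +1 to first 0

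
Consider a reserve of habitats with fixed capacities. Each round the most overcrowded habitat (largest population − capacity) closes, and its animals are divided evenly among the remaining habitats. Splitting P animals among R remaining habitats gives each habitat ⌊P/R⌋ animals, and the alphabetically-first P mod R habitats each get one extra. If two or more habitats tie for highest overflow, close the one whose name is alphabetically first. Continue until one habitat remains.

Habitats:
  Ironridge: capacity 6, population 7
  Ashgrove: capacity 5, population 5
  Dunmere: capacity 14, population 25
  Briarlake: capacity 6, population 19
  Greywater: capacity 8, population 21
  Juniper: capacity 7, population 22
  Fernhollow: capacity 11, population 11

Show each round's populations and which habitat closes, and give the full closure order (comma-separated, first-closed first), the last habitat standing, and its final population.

Round 1: Ashgrove=5 Briarlake=19 Dunmere=25 Fernhollow=11 Greywater=21 Ironridge=7 Juniper=22 → close Juniper (overflow 15)
  22÷6 = 3 each, +1 to first 4
Round 2: Ashgrove=9 Briarlake=23 Dunmere=29 Fernhollow=15 Greywater=24 Ironridge=10 → close Briarlake (overflow 17)
  23÷5 = 4 each, +1 to first 3
Round 3: Ashgrove=14 Dunmere=34 Fernhollow=20 Greywater=28 Ironridge=14 → close Dunmere (overflow 20)
  34÷4 = 8 each, +1 to first 2
Round 4: Ashgrove=23 Fernhollow=29 Greywater=36 Ironridge=22 → close Greywater (overflow 28)
  36÷3 = 12 each, +1 to first 0
Round 5: Ashgrove=35 Fernhollow=41 Ironridge=34 → close Ashgrove (overflow 30)
  35÷2 = 17 each, +1 to first 1
Round 6: Fernhollow=59 Ironridge=51 → close Fernhollow (overflow 48)
  59÷1 = 59 each, +1 to first 0

Closure order: Juniper, Briarlake, Dunmere, Greywater, Ashgrove, Fernhollow
Last habitat: Ironridge with 110 animals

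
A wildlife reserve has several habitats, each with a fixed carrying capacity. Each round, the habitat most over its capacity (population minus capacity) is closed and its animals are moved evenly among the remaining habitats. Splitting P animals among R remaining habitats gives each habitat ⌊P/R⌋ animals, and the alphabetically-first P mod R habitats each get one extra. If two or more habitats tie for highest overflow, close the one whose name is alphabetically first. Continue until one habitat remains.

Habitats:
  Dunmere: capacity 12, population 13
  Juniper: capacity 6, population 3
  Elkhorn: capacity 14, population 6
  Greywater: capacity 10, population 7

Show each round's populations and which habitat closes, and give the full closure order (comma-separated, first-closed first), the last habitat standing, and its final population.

Round 1: Dunmere=13 Elkhorn=6 Greywater=7 Juniper=3 → close Dunmere (overflow 1)
  13÷3 = 4 each, +1 to first 1
Round 2: Elkhorn=11 Greywater=11 Juniper=7 → close Greywater (overflow 1)
  11÷2 = 5 each, +1 to first 1
Round 3: Elkhorn=17 Juniper=12 → close Juniper (overflow 6)
  12÷1 = 12 each, +1 to first 0

Closure order: Dunmere, Greywater, Juniper
Last habitat: Elkhorn with 29 animals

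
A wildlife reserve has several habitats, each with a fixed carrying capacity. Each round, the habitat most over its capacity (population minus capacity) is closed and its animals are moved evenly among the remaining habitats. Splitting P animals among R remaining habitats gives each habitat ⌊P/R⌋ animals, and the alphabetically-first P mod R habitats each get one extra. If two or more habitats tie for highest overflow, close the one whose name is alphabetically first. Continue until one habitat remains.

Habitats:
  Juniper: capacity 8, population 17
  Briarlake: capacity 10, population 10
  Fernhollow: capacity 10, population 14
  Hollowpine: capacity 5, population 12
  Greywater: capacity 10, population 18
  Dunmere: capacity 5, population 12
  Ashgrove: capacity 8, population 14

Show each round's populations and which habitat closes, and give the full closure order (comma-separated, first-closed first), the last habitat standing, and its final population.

Round 1: Ashgrove=14 Briarlake=10 Dunmere=12 Fernhollow=14 Greywater=18 Hollowpine=12 Juniper=17 → close Juniper (overflow 9)
  17÷6 = 2 each, +1 to first 5
Round 2: Ashgrove=17 Briarlake=13 Dunmere=15 Fernhollow=17 Greywater=21 Hollowpine=14 → close Greywater (overflow 11)
  21÷5 = 4 each, +1 to first 1
Round 3: Ashgrove=22 Briarlake=17 Dunmere=19 Fernhollow=21 Hollowpine=18 → close Ashgrove (overflow 14)
  22÷4 = 5 each, +1 to first 2
Round 4: Briarlake=23 Dunmere=25 Fernhollow=26 Hollowpine=23 → close Dunmere (overflow 20)
  25÷3 = 8 each, +1 to first 1
Round 5: Briarlake=32 Fernhollow=34 Hollowpine=31 → close Hollowpine (overflow 26)
  31÷2 = 15 each, +1 to first 1
Round 6: Briarlake=48 Fernhollow=49 → close Fernhollow (overflow 39)
  49÷1 = 49 each, +1 to first 0

Closure order: Juniper, Greywater, Ashgrove, Dunmere, Hollowpine, Fernhollow
Last habitat: Briarlake with 97 animals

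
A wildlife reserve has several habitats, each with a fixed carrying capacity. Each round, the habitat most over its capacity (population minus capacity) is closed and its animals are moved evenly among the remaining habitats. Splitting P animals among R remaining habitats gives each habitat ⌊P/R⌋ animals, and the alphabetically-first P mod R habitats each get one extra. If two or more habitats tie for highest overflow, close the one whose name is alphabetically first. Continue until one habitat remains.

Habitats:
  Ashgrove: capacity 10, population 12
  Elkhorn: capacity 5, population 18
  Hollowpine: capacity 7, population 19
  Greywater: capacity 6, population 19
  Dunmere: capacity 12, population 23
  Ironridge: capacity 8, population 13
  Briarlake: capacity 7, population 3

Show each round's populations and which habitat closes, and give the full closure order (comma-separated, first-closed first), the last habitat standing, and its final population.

Round 1: Ashgrove=12 Briarlake=3 Dunmere=23 Elkhorn=18 Greywater=19 Hollowpine=19 Ironridge=13 → close Elkhorn (overflow 13)
  18÷6 = 3 each, +1 to first 0
Round 2: Ashgrove=15 Briarlake=6 Dunmere=26 Greywater=22 Hollowpine=22 Ironridge=16 → close Greywater (overflow 16)
  22÷5 = 4 each, +1 to first 2
Round 3: Ashgrove=20 Briarlake=11 Dunmere=30 Hollowpine=26 Ironridge=20 → close Hollowpine (overflow 19)
  26÷4 = 6 each, +1 to first 2
Round 4: Ashgrove=27 Briarlake=18 Dunmere=36 Ironridge=26 → close Dunmere (overflow 24)
  36÷3 = 12 each, +1 to first 0
Round 5: Ashgrove=39 Briarlake=30 Ironridge=38 → close Ironridge (overflow 30)
  38÷2 = 19 each, +1 to first 0
Round 6: Ashgrove=58 Briarlake=49 → close Ashgrove (overflow 48)
  58÷1 = 58 each, +1 to first 0

Closure order: Elkhorn, Greywater, Hollowpine, Dunmere, Ironridge, Ashgrove
Last habitat: Briarlake with 107 animals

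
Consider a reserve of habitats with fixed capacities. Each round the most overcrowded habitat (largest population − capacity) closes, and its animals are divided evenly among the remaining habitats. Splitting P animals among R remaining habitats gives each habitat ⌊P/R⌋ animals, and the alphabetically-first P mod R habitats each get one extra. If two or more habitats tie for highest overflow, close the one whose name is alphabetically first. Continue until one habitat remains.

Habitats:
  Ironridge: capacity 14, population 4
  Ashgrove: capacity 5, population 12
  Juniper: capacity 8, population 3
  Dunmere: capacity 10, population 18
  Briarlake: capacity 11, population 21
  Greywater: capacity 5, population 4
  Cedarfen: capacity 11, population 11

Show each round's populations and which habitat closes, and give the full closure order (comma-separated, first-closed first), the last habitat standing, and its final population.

Round 1: Ashgrove=12 Briarlake=21 Cedarfen=11 Dunmere=18 Greywater=4 Ironridge=4 Juniper=3 → close Briarlake (overflow 10)
  21÷6 = 3 each, +1 to first 3
Round 2: Ashgrove=16 Cedarfen=15 Dunmere=22 Greywater=7 Ironridge=7 Juniper=6 → close Dunmere (overflow 12)
  22÷5 = 4 each, +1 to first 2
Round 3: Ashgrove=21 Cedarfen=20 Greywater=11 Ironridge=11 Juniper=10 → close Ashgrove (overflow 16)
  21÷4 = 5 each, +1 to first 1
Round 4: Cedarfen=26 Greywater=16 Ironridge=16 Juniper=15 → close Cedarfen (overflow 15)
  26÷3 = 8 each, +1 to first 2
Round 5: Greywater=25 Ironridge=25 Juniper=23 → close Greywater (overflow 20)
  25÷2 = 12 each, +1 to first 1
Round 6: Ironridge=38 Juniper=35 → close Juniper (overflow 27)
  35÷1 = 35 each, +1 to first 0

Closure order: Briarlake, Dunmere, Ashgrove, Cedarfen, Greywater, Juniper
Last habitat: Ironridge with 73 animals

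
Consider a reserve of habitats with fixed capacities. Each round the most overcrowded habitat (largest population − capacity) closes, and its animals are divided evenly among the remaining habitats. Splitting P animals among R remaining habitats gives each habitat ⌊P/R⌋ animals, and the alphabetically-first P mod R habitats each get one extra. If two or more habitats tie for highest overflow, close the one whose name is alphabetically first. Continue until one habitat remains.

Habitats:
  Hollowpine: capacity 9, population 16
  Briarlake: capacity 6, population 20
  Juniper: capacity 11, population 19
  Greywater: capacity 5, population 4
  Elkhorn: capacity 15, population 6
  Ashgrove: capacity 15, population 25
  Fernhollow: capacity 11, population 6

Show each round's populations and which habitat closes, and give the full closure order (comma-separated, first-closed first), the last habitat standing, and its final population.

Round 1: Ashgrove=25 Briarlake=20 Elkhorn=6 Fernhollow=6 Greywater=4 Hollowpine=16 Juniper=19 → close Briarlake (overflow 14)
  20÷6 = 3 each, +1 to first 2
Round 2: Ashgrove=29 Elkhorn=10 Fernhollow=9 Greywater=7 Hollowpine=19 Juniper=22 → close Ashgrove (overflow 14)
  29÷5 = 5 each, +1 to first 4
Round 3: Elkhorn=16 Fernhollow=15 Greywater=13 Hollowpine=25 Juniper=27 → close Hollowpine (overflow 16)
  25÷4 = 6 each, +1 to first 1
Round 4: Elkhorn=23 Fernhollow=21 Greywater=19 Juniper=33 → close Juniper (overflow 22)
  33÷3 = 11 each, +1 to first 0
Round 5: Elkhorn=34 Fernhollow=32 Greywater=30 → close Greywater (overflow 25)
  30÷2 = 15 each, +1 to first 0
Round 6: Elkhorn=49 Fernhollow=47 → close Fernhollow (overflow 36)
  47÷1 = 47 each, +1 to first 0

Closure order: Briarlake, Ashgrove, Hollowpine, Juniper, Greywater, Fernhollow
Last habitat: Elkhorn with 96 animals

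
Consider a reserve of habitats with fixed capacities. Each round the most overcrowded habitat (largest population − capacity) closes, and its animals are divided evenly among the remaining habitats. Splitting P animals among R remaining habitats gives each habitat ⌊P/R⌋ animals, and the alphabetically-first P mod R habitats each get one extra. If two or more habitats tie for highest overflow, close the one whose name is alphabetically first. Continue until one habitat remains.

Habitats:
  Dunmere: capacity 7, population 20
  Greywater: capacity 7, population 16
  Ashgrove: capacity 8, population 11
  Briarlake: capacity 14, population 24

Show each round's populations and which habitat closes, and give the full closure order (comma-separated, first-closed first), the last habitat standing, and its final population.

Round 1: Ashgrove=11 Briarlake=24 Dunmere=20 Greywater=16 → close Dunmere (overflow 13)
  20÷3 = 6 each, +1 to first 2
Round 2: Ashgrove=18 Briarlake=31 Greywater=22 → close Briarlake (overflow 17)
  31÷2 = 15 each, +1 to first 1
Round 3: Ashgrove=34 Greywater=37 → close Greywater (overflow 30)
  37÷1 = 37 each, +1 to first 0

Closure order: Dunmere, Briarlake, Greywater
Last habitat: Ashgrove with 71 animals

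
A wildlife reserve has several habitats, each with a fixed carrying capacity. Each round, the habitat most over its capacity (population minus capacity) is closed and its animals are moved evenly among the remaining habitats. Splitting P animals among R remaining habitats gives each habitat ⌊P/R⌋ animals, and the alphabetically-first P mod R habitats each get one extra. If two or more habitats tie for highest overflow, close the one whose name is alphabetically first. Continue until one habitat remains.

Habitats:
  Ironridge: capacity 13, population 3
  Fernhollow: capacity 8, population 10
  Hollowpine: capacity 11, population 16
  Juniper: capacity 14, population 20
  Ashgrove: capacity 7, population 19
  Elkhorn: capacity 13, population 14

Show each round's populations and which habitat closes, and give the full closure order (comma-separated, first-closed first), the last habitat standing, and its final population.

Round 1: Ashgrove=19 Elkhorn=14 Fernhollow=10 Hollowpine=16 Ironridge=3 Juniper=20 → close Ashgrove (overflow 12)
  19÷5 = 3 each, +1 to first 4
Round 2: Elkhorn=18 Fernhollow=14 Hollowpine=20 Ironridge=7 Juniper=23 → close Hollowpine (overflow 9)
  20÷4 = 5 each, +1 to first 0
Round 3: Elkhorn=23 Fernhollow=19 Ironridge=12 Juniper=28 → close Juniper (overflow 14)
  28÷3 = 9 each, +1 to first 1
Round 4: Elkhorn=33 Fernhollow=28 Ironridge=21 → close Elkhorn (overflow 20)
  33÷2 = 16 each, +1 to first 1
Round 5: Fernhollow=45 Ironridge=37 → close Fernhollow (overflow 37)
  45÷1 = 45 each, +1 to first 0

Closure order: Ashgrove, Hollowpine, Juniper, Elkhorn, Fernhollow
Last habitat: Ironridge with 82 animals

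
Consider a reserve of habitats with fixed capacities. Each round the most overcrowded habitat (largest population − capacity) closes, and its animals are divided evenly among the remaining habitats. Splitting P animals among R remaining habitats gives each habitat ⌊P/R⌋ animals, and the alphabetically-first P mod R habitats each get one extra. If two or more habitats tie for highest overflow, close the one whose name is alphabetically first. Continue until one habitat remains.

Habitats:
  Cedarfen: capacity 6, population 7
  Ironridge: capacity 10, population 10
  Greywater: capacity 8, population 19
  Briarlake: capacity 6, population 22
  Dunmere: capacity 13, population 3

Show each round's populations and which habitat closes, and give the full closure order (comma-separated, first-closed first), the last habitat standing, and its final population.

Closure order: Briarlake, Greywater, Cedarfen, Ironridge
Last habitat: Dunmere with 61 animals

Round 1: Briarlake=22 Cedarfen=7 Dunmere=3 Greywater=19 Ironridge=10 → close Briarlake (overflow 16)
  22÷4 = 5 each, +1 to first 2
Round 2: Cedarfen=13 Dunmere=9 Greywater=24 Ironridge=15 → close Greywater (overflow 16)
  24÷3 = 8 each, +1 to first 0
Round 3: Cedarfen=21 Dunmere=17 Ironridge=23 → close Cedarfen (overflow 15)
  21÷2 = 10 each, +1 to first 1
Round 4: Dunmere=28 Ironridge=33 → close Ironridge (overflow 23)
  33÷1 = 33 each, +1 to first 0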